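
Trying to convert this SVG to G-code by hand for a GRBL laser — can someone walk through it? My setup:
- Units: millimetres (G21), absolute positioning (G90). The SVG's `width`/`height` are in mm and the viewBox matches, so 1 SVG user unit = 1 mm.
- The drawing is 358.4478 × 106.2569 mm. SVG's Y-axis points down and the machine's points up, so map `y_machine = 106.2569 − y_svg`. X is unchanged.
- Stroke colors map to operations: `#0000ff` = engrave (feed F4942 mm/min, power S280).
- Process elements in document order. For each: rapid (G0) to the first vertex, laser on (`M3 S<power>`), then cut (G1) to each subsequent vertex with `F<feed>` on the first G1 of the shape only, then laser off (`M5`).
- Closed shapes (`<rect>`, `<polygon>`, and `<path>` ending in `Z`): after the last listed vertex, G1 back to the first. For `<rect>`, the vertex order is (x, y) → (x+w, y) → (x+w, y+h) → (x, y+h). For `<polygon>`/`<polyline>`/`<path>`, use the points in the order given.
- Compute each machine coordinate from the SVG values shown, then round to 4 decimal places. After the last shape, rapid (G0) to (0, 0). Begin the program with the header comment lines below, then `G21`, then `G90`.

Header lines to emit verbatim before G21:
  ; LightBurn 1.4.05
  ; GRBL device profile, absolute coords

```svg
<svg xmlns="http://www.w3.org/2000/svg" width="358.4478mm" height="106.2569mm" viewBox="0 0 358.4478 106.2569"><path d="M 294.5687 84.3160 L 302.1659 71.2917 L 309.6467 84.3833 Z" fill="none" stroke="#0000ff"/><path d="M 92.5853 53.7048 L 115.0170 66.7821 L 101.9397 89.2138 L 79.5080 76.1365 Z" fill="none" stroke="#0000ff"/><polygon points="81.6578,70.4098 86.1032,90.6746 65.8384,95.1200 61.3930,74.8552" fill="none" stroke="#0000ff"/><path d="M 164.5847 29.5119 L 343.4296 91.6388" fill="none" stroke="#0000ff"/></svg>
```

; LightBurn 1.4.05
; GRBL device profile, absolute coords
G21
G90
G0 X294.5687 Y21.9409
M3 S280
G1 X302.1659 Y34.9652 F4942
G1 X309.6467 Y21.8736
G1 X294.5687 Y21.9409
M5
G0 X92.5853 Y52.5521
M3 S280
G1 X115.0170 Y39.4748 F4942
G1 X101.9397 Y17.0431
G1 X79.5080 Y30.1204
G1 X92.5853 Y52.5521
M5
G0 X81.6578 Y35.8471
M3 S280
G1 X86.1032 Y15.5823 F4942
G1 X65.8384 Y11.1369
G1 X61.3930 Y31.4017
G1 X81.6578 Y35.8471
M5
G0 X164.5847 Y76.7450
M3 S280
G1 X343.4296 Y14.6181 F4942
M5
G0 X0.0000 Y0.0000

Since the viewBox matches the mm dimensions, user units are millimetres directly. The only transform is the Y-flip y_m = 106.2569 − y_svg.

Shape 1 is a regular polygon drawn with `<path>`. Its stroke #0000ff means engrave at S280, F4942. After flipping Y the toolpath is (294.5687,21.9409) → (302.1659,34.9652) → (309.6467,21.8736) → (294.5687,21.9409), returning to the start.

Shape 2 is a regular polygon drawn with `<path>`. Its stroke #0000ff means engrave at S280, F4942. After flipping Y the toolpath is (92.5853,52.5521) → (115.0170,39.4748) → (101.9397,17.0431) → (79.5080,30.1204) → (92.5853,52.5521), returning to the start.

Shape 3 is a regular polygon drawn with `<polygon>`. Its stroke #0000ff means engrave at S280, F4942. After flipping Y the toolpath is (81.6578,35.8471) → (86.1032,15.5823) → (65.8384,11.1369) → (61.3930,31.4017) → (81.6578,35.8471), returning to the start.

Shape 4 is a line segment drawn with `<path>`. Its stroke #0000ff means engrave at S280, F4942. After flipping Y the toolpath is (164.5847,76.7450) → (343.4296,14.6181).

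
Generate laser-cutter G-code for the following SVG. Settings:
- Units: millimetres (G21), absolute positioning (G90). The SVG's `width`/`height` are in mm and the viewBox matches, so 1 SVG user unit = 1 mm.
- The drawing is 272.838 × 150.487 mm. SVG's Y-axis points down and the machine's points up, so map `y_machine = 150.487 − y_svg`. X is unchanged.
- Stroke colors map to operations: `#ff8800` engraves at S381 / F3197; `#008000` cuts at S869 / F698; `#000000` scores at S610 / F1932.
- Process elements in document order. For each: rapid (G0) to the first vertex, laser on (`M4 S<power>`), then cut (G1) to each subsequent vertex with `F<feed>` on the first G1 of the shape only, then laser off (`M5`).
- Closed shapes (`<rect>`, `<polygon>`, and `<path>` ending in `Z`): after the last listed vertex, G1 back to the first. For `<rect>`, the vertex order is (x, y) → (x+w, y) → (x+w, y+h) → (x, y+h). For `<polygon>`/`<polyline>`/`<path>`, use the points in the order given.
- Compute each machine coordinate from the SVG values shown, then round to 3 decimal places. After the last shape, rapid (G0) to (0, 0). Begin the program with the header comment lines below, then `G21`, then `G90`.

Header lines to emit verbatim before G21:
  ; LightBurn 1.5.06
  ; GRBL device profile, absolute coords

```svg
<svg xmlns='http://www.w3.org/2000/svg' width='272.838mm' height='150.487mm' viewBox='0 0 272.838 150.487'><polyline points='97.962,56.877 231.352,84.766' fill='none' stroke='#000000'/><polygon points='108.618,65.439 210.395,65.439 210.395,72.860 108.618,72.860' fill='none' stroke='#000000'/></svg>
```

; LightBurn 1.5.06
; GRBL device profile, absolute coords
G21
G90
G0 X97.962 Y93.610
M4 S610
G1 X231.352 Y65.721 F1932
M5
G0 X108.618 Y85.048
M4 S610
G1 X210.395 Y85.048 F1932
G1 X210.395 Y77.627
G1 X108.618 Y77.627
G1 X108.618 Y85.048
M5
G0 X0.000 Y0.000

viewBox `0 0 272.838 150.487` with mm width/height → 1 unit = 1 mm. Flip: y_m = 150.487 − y_svg.

**Shape 1** — `<polyline>` line segment, stroke `#000000` → score (S610, F1932). Machine vertices: (97.962,93.610) → (231.352,65.721). Open path.

**Shape 2** — `<polygon>` rectangle, stroke `#000000` → score (S610, F1932). Machine vertices: (108.618,85.048) → (210.395,85.048) → (210.395,77.627) → (108.618,77.627) → (108.618,85.048). Closed: final G1 returns to the first vertex.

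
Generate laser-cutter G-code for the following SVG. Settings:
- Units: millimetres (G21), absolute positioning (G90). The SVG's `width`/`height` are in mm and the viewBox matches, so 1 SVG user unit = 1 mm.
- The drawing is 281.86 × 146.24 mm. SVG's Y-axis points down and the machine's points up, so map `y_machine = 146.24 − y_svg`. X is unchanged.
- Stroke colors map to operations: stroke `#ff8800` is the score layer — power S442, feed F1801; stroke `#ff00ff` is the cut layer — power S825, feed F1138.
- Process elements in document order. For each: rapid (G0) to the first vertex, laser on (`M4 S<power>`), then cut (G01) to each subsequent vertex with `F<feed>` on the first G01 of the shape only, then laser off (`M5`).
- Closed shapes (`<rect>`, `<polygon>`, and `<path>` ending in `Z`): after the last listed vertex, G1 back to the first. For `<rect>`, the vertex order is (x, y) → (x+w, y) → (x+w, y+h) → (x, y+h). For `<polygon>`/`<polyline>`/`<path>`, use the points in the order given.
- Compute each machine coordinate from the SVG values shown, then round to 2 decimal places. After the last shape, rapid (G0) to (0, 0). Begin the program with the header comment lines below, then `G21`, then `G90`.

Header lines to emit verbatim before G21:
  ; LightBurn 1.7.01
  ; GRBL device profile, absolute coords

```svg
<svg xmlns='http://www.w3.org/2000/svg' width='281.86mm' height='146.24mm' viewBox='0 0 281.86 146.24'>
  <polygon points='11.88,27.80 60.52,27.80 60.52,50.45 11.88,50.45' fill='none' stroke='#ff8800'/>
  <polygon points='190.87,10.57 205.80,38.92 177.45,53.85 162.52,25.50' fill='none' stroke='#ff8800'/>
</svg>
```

1 u = 1 mm; y_m = 146.24 − y.

[1] `<polygon>` rectangle, #ff8800→score S442 F1801: (11.88,118.44) → (60.52,118.44) → (60.52,95.79) → (11.88,95.79) → (11.88,118.44) (closed)

[2] `<polygon>` regular polygon, #ff8800→score S442 F1801: (190.87,135.67) → (205.80,107.32) → (177.45,92.39) → (162.52,120.74) → (190.87,135.67) (closed)

; LightBurn 1.7.01
; GRBL device profile, absolute coords
G21
G90
G0 X11.88 Y118.44
M4 S442
G01 X60.52 Y118.44 F1801
G01 X60.52 Y95.79
G01 X11.88 Y95.79
G01 X11.88 Y118.44
M5
G0 X190.87 Y135.67
M4 S442
G01 X205.80 Y107.32 F1801
G01 X177.45 Y92.39
G01 X162.52 Y120.74
G01 X190.87 Y135.67
M5
G0 X0.00 Y0.00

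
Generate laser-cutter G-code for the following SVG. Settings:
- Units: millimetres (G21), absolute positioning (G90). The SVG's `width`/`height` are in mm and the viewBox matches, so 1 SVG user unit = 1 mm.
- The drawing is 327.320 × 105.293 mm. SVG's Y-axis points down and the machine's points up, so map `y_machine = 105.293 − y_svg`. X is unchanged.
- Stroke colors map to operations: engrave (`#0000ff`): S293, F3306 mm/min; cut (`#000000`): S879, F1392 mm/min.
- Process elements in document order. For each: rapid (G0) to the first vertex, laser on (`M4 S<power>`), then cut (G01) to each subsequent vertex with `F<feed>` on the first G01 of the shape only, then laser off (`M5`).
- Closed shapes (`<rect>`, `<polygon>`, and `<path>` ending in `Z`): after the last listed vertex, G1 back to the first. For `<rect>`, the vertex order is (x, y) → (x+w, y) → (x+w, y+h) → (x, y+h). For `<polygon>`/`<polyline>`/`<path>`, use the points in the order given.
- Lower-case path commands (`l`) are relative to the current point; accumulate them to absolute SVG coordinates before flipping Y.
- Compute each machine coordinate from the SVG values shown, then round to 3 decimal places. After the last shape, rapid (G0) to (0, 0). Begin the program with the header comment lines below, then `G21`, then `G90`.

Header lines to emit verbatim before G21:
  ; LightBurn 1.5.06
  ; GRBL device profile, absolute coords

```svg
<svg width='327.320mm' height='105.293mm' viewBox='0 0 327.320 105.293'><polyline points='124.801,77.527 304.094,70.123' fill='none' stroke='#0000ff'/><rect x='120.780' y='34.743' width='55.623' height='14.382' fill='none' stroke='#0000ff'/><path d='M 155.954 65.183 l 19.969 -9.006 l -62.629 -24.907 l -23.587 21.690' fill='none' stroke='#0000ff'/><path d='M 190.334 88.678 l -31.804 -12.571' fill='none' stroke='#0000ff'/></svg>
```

1 u = 1 mm; y_m = 105.293 − y.

[1] `<polyline>` line segment, #0000ff→engrave S293 F3306: (124.801,27.766) → (304.094,35.170)

[2] `<rect>` rectangle, #0000ff→engrave S293 F3306: (120.780,70.550) → (176.403,70.550) → (176.403,56.168) → (120.780,56.168) → (120.780,70.550) (closed)

[3] `<path>` open polyline, #0000ff→engrave S293 F3306: (155.954,40.110) → (175.923,49.116) → (113.294,74.023) → (89.707,52.333)

[4] `<path>` line segment, #0000ff→engrave S293 F3306: (190.334,16.615) → (158.530,29.186)

; LightBurn 1.5.06
; GRBL device profile, absolute coords
G21
G90
G0 X124.801 Y27.766
M4 S293
G01 X304.094 Y35.170 F3306
M5
G0 X120.780 Y70.550
M4 S293
G01 X176.403 Y70.550 F3306
G01 X176.403 Y56.168
G01 X120.780 Y56.168
G01 X120.780 Y70.550
M5
G0 X155.954 Y40.110
M4 S293
G01 X175.923 Y49.116 F3306
G01 X113.294 Y74.023
G01 X89.707 Y52.333
M5
G0 X190.334 Y16.615
M4 S293
G01 X158.530 Y29.186 F3306
M5
G0 X0.000 Y0.000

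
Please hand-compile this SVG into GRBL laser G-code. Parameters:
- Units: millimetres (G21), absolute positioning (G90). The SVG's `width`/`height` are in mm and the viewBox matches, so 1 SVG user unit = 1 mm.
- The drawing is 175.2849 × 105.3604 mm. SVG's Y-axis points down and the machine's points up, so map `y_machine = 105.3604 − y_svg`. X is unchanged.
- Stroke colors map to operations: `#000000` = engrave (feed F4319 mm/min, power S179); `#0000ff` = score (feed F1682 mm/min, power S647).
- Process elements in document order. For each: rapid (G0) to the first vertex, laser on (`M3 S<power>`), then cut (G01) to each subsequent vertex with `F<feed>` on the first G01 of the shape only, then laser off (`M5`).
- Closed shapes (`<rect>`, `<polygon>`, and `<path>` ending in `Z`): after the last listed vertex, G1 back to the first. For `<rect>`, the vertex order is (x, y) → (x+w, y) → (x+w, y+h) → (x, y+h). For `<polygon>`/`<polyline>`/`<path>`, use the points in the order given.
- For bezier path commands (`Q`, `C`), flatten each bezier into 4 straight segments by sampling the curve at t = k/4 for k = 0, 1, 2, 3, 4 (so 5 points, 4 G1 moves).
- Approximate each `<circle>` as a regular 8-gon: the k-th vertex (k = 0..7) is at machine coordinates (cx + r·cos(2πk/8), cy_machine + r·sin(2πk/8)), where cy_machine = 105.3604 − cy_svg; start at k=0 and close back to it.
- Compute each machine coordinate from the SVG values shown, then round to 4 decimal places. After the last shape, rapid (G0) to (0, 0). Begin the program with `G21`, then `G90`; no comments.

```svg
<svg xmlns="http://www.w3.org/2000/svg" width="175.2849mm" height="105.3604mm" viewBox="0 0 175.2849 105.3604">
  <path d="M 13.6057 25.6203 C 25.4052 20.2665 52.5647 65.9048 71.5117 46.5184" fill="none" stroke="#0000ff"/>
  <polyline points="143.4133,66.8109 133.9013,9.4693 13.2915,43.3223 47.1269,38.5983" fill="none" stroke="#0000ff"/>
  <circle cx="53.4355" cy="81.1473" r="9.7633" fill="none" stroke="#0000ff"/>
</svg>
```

G21
G90
G0 X13.6057 Y79.7401
M3 S647
G01 X24.9670 Y76.0072 F1682
G01 X39.8784 Y64.0288
G01 X56.1299 Y54.6816
G01 X71.5117 Y58.8420
M5
G0 X143.4133 Y38.5495
M3 S647
G01 X133.9013 Y95.8911 F1682
G01 X13.2915 Y62.0381
G01 X47.1269 Y66.7621
M5
G0 X63.1988 Y24.2131
M3 S647
G01 X60.3392 Y31.1168 F1682
G01 X53.4355 Y33.9764
G01 X46.5318 Y31.1168
G01 X43.6722 Y24.2131
G01 X46.5318 Y17.3094
G01 X53.4355 Y14.4498
G01 X60.3392 Y17.3094
G01 X63.1988 Y24.2131
M5
G0 X0.0000 Y0.0000

viewBox `0 0 175.2849 105.3604` with mm width/height → 1 unit = 1 mm. Flip: y_m = 105.3604 − y_svg.

**Shape 1** — `<path>` cubic bezier, stroke `#0000ff` → score (S647, F1682). Control points (SVG): P0=(13.6057,25.6203), P1=(25.4052,20.2665), P2=(52.5647,65.9048), P3=(71.5117,46.5184); sampled at t=k/4. Machine vertices: (13.6057,79.7401) → (24.9670,76.0072) → (39.8784,64.0288) → (56.1299,54.6816) → (71.5117,58.8420). Open path.

**Shape 2** — `<polyline>` open polyline, stroke `#0000ff` → score (S647, F1682). Machine vertices: (143.4133,38.5495) → (133.9013,95.8911) → (13.2915,62.0381) → (47.1269,66.7621). Open path.

**Shape 3** — `<circle>` circle, stroke `#0000ff` → score (S647, F1682). Machine vertices: (63.1988,24.2131) → (60.3392,31.1168) → (53.4355,33.9764) → (46.5318,31.1168) → (43.6722,24.2131) → (46.5318,17.3094) → (53.4355,14.4498) → (60.3392,17.3094) → (63.1988,24.2131). Closed: final G1 returns to the first vertex.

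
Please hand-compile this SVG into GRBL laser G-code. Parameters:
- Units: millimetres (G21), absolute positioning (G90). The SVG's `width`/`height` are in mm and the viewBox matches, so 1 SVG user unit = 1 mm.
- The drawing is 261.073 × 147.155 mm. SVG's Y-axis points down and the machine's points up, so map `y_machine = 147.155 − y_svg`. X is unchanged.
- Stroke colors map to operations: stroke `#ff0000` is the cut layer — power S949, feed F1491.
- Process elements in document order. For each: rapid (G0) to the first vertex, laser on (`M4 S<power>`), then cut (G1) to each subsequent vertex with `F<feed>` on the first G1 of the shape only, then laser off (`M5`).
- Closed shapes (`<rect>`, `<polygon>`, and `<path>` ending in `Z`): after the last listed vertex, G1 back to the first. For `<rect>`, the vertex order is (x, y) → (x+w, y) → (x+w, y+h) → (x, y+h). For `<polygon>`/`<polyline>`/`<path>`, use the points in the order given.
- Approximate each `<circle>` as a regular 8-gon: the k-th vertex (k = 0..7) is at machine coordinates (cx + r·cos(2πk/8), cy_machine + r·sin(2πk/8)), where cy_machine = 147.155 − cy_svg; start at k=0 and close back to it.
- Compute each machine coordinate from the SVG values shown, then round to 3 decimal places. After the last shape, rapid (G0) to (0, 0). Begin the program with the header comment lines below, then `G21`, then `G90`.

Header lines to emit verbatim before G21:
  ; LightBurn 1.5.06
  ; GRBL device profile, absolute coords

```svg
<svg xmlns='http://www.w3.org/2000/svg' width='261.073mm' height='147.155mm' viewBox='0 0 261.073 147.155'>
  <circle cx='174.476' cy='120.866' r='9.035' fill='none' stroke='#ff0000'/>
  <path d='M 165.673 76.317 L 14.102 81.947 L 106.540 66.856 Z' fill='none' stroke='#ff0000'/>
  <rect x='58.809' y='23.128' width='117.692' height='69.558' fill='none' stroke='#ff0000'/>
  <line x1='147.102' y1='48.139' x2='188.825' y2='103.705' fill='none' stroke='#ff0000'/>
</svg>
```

viewBox `0 0 261.073 147.155` with mm width/height → 1 unit = 1 mm. Flip: y_m = 147.155 − y_svg.

**Shape 1** — `<circle>` circle, stroke `#ff0000` → cut (S949, F1491). Machine vertices: (183.511,26.289) → (180.865,32.678) → (174.476,35.324) → (168.087,32.678) → (165.441,26.289) → (168.087,19.900) → (174.476,17.254) → (180.865,19.900) → (183.511,26.289). Closed: final G1 returns to the first vertex.

**Shape 2** — `<path>` closed polygon, stroke `#ff0000` → cut (S949, F1491). Machine vertices: (165.673,70.838) → (14.102,65.208) → (106.540,80.299) → (165.673,70.838). Closed: final G1 returns to the first vertex.

**Shape 3** — `<rect>` rectangle, stroke `#ff0000` → cut (S949, F1491). Machine vertices: (58.809,124.027) → (176.501,124.027) → (176.501,54.469) → (58.809,54.469) → (58.809,124.027). Closed: final G1 returns to the first vertex.

**Shape 4** — `<line>` line segment, stroke `#ff0000` → cut (S949, F1491). Machine vertices: (147.102,99.016) → (188.825,43.450). Open path.

; LightBurn 1.5.06
; GRBL device profile, absolute coords
G21
G90
G0 X183.511 Y26.289
M4 S949
G1 X180.865 Y32.678 F1491
G1 X174.476 Y35.324
G1 X168.087 Y32.678
G1 X165.441 Y26.289
G1 X168.087 Y19.900
G1 X174.476 Y17.254
G1 X180.865 Y19.900
G1 X183.511 Y26.289
M5
G0 X165.673 Y70.838
M4 S949
G1 X14.102 Y65.208 F1491
G1 X106.540 Y80.299
G1 X165.673 Y70.838
M5
G0 X58.809 Y124.027
M4 S949
G1 X176.501 Y124.027 F1491
G1 X176.501 Y54.469
G1 X58.809 Y54.469
G1 X58.809 Y124.027
M5
G0 X147.102 Y99.016
M4 S949
G1 X188.825 Y43.450 F1491
M5
G0 X0.000 Y0.000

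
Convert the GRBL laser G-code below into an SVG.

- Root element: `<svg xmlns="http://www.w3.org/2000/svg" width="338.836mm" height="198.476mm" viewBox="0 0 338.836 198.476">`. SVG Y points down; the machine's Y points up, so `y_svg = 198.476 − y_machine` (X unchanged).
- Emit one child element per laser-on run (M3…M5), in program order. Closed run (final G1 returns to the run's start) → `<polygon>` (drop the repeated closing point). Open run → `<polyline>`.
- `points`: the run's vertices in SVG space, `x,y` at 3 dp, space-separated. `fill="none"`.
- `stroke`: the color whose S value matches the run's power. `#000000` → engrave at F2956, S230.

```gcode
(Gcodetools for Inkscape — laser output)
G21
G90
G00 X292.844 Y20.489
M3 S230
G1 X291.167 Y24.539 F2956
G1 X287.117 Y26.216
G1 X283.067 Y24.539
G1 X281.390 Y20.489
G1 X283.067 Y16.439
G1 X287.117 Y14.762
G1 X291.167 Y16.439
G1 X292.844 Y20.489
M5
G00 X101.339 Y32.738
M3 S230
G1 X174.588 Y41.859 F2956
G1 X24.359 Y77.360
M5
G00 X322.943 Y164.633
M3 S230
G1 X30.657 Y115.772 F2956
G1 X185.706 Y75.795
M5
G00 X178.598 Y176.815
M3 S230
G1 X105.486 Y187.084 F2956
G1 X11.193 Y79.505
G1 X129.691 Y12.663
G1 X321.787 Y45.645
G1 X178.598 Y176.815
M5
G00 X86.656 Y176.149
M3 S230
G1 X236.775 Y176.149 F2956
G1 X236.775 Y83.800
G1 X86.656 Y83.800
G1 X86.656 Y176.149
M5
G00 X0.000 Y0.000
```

<svg xmlns="http://www.w3.org/2000/svg" width="338.836mm" height="198.476mm" viewBox="0 0 338.836 198.476">
  <polygon points="292.844,177.987 291.167,173.937 287.117,172.260 283.067,173.937 281.390,177.987 283.067,182.037 287.117,183.714 291.167,182.037" fill="none" stroke="#000000"/>
  <polyline points="101.339,165.738 174.588,156.617 24.359,121.116" fill="none" stroke="#000000"/>
  <polyline points="322.943,33.843 30.657,82.704 185.706,122.681" fill="none" stroke="#000000"/>
  <polygon points="178.598,21.661 105.486,11.392 11.193,118.971 129.691,185.813 321.787,152.831" fill="none" stroke="#000000"/>
  <polygon points="86.656,22.327 236.775,22.327 236.775,114.676 86.656,114.676" fill="none" stroke="#000000"/>
</svg>

y_svg = 198.476 − y_m. Every run uses S230, so all elements get stroke `#000000` (engrave).

[1] closed run; points: 292.844,177.987 291.167,173.937 287.117,172.260 283.067,173.937 281.390,177.987 283.067,182.037 287.117,183.714 291.167,182.037

[2] open run; points: 101.339,165.738 174.588,156.617 24.359,121.116

[3] open run; points: 322.943,33.843 30.657,82.704 185.706,122.681

[4] closed run; points: 178.598,21.661 105.486,11.392 11.193,118.971 129.691,185.813 321.787,152.831

[5] closed run; points: 86.656,22.327 236.775,22.327 236.775,114.676 86.656,114.676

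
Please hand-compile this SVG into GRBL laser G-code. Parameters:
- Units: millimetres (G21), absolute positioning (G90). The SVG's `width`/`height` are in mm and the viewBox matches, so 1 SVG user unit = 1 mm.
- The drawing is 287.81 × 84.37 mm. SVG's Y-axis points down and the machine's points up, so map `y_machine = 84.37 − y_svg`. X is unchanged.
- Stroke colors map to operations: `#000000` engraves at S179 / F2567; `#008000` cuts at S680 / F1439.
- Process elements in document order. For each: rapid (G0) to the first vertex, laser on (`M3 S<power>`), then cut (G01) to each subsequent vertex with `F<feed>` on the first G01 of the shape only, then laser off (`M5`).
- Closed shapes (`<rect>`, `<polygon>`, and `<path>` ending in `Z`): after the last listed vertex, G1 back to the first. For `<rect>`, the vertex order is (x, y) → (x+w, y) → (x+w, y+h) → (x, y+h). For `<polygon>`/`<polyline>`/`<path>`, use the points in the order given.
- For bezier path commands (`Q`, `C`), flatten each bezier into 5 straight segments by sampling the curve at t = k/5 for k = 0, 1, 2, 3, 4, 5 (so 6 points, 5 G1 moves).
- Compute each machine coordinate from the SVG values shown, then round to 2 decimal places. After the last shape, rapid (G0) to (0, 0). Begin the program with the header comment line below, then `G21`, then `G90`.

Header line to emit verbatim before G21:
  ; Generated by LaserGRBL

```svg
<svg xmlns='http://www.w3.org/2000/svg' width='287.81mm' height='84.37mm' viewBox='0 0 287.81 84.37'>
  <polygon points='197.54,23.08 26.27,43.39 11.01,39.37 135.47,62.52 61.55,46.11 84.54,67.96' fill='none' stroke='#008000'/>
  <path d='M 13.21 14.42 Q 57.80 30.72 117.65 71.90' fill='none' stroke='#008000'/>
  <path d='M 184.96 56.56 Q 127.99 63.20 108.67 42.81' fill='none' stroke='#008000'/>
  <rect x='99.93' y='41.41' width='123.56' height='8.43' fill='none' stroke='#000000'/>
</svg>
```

; Generated by LaserGRBL
G21
G90
G0 X197.54 Y61.29
M3 S680
G01 X26.27 Y40.98 F1439
G01 X11.01 Y45.00
G01 X135.47 Y21.85
G01 X61.55 Y38.26
G01 X84.54 Y16.41
G01 X197.54 Y61.29
M5
G0 X13.21 Y69.95
M3 S680
G01 X31.66 Y62.43 F1439
G01 X51.32 Y52.93
G01 X72.21 Y41.43
G01 X94.32 Y27.95
G01 X117.65 Y12.47
M5
G0 X184.96 Y27.81
M3 S680
G01 X163.68 Y26.24 F1439
G01 X145.41 Y26.82
G01 X130.15 Y29.57
G01 X117.90 Y34.49
G01 X108.67 Y41.56
M5
G0 X99.93 Y42.96
M3 S179
G01 X223.49 Y42.96 F2567
G01 X223.49 Y34.53
G01 X99.93 Y34.53
G01 X99.93 Y42.96
M5
G0 X0.00 Y0.00

Since the viewBox matches the mm dimensions, user units are millimetres directly. The only transform is the Y-flip y_m = 84.37 − y_svg.

Shape 1 is a closed polygon drawn with `<polygon>`. Its stroke #008000 means cut at S680, F1439. After flipping Y the toolpath is (197.54,61.29) → (26.27,40.98) → (11.01,45.00) → (135.47,21.85) → (61.55,38.26) → (84.54,16.41) → (197.54,61.29), returning to the start.

Shape 2 is a quadratic bezier drawn with `<path>`. Its stroke #008000 means cut at S680, F1439. After flipping Y the toolpath is (13.21,69.95) → (31.66,62.43) → (51.32,52.93) → (72.21,41.43) → (94.32,27.95) → (117.65,12.47).

Shape 3 is a quadratic bezier drawn with `<path>`. Its stroke #008000 means cut at S680, F1439. After flipping Y the toolpath is (184.96,27.81) → (163.68,26.24) → (145.41,26.82) → (130.15,29.57) → (117.90,34.49) → (108.67,41.56).

Shape 4 is a rectangle drawn with `<rect>`. Its stroke #000000 means engrave at S179, F2567. After flipping Y the toolpath is (99.93,42.96) → (223.49,42.96) → (223.49,34.53) → (99.93,34.53) → (99.93,42.96), returning to the start.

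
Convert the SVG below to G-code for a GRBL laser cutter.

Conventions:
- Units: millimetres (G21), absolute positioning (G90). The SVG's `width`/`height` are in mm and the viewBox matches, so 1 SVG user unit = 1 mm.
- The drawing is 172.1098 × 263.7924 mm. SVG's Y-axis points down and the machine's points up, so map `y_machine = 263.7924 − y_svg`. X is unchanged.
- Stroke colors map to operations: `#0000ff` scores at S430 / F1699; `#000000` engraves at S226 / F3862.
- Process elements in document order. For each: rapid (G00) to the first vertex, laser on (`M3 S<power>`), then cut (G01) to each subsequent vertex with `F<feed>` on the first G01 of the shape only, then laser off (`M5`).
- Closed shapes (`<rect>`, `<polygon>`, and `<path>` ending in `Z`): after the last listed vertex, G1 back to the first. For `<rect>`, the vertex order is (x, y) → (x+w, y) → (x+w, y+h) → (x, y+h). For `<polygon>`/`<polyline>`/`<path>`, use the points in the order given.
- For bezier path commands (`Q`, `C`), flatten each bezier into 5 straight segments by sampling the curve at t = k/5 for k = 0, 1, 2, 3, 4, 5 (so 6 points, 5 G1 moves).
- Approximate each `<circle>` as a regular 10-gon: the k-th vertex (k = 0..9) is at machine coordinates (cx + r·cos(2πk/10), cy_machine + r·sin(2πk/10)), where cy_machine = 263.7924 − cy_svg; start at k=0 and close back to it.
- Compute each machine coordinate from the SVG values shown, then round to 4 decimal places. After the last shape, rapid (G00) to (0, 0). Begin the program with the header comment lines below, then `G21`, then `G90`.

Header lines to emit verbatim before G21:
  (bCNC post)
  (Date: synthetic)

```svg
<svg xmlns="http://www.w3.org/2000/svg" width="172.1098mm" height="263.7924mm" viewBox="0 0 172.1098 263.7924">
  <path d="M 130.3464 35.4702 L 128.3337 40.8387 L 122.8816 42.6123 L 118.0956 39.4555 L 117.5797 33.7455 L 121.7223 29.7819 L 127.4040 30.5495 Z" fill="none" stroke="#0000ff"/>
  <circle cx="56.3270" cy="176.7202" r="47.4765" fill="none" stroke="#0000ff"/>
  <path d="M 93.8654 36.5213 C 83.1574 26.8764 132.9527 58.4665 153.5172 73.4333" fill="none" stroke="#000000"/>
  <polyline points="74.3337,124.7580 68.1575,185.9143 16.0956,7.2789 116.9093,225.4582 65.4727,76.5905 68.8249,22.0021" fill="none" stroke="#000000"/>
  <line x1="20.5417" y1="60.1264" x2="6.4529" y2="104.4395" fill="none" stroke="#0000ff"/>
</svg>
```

1 u = 1 mm; y_m = 263.7924 − y.

[1] `<path>` regular polygon, #0000ff→score S430 F1699: (130.3464,228.3222) → (128.3337,222.9537) → (122.8816,221.1801) → (118.0956,224.3369) → (117.5797,230.0469) → (121.7223,234.0105) → (127.4040,233.2429) → (130.3464,228.3222) (closed)

[2] `<circle>` circle, #0000ff→score S430 F1699: (103.8035,87.0722) → (94.7363,114.9782) → (70.9980,132.2250) → (41.6560,132.2250) → (17.9177,114.9782) → (8.8505,87.0722) → (17.9177,59.1662) → (41.6560,41.9194) → (70.9980,41.9194) → (94.7363,59.1662) → (103.8035,87.0722) (closed)

[3] `<path>` cubic bezier, #000000→engrave S226 F3862: (93.8654,227.2711) → (93.9831,228.5727) → (104.3144,222.7551) → (120.5520,212.5955) → (138.3887,200.8711) → (153.5172,190.3591)

[4] `<polyline>` open polyline, #000000→engrave S226 F3862: (74.3337,139.0344) → (68.1575,77.8781) → (16.0956,256.5135) → (116.9093,38.3342) → (65.4727,187.2019) → (68.8249,241.7903)

[5] `<line>` line segment, #0000ff→score S430 F1699: (20.5417,203.6660) → (6.4529,159.3529)

(bCNC post)
(Date: synthetic)
G21
G90
G00 X130.3464 Y228.3222
M3 S430
G01 X128.3337 Y222.9537 F1699
G01 X122.8816 Y221.1801
G01 X118.0956 Y224.3369
G01 X117.5797 Y230.0469
G01 X121.7223 Y234.0105
G01 X127.4040 Y233.2429
G01 X130.3464 Y228.3222
M5
G00 X103.8035 Y87.0722
M3 S430
G01 X94.7363 Y114.9782 F1699
G01 X70.9980 Y132.2250
G01 X41.6560 Y132.2250
G01 X17.9177 Y114.9782
G01 X8.8505 Y87.0722
G01 X17.9177 Y59.1662
G01 X41.6560 Y41.9194
G01 X70.9980 Y41.9194
G01 X94.7363 Y59.1662
G01 X103.8035 Y87.0722
M5
G00 X93.8654 Y227.2711
M3 S226
G01 X93.9831 Y228.5727 F3862
G01 X104.3144 Y222.7551
G01 X120.5520 Y212.5955
G01 X138.3887 Y200.8711
G01 X153.5172 Y190.3591
M5
G00 X74.3337 Y139.0344
M3 S226
G01 X68.1575 Y77.8781 F3862
G01 X16.0956 Y256.5135
G01 X116.9093 Y38.3342
G01 X65.4727 Y187.2019
G01 X68.8249 Y241.7903
M5
G00 X20.5417 Y203.6660
M3 S430
G01 X6.4529 Y159.3529 F1699
M5
G00 X0.0000 Y0.0000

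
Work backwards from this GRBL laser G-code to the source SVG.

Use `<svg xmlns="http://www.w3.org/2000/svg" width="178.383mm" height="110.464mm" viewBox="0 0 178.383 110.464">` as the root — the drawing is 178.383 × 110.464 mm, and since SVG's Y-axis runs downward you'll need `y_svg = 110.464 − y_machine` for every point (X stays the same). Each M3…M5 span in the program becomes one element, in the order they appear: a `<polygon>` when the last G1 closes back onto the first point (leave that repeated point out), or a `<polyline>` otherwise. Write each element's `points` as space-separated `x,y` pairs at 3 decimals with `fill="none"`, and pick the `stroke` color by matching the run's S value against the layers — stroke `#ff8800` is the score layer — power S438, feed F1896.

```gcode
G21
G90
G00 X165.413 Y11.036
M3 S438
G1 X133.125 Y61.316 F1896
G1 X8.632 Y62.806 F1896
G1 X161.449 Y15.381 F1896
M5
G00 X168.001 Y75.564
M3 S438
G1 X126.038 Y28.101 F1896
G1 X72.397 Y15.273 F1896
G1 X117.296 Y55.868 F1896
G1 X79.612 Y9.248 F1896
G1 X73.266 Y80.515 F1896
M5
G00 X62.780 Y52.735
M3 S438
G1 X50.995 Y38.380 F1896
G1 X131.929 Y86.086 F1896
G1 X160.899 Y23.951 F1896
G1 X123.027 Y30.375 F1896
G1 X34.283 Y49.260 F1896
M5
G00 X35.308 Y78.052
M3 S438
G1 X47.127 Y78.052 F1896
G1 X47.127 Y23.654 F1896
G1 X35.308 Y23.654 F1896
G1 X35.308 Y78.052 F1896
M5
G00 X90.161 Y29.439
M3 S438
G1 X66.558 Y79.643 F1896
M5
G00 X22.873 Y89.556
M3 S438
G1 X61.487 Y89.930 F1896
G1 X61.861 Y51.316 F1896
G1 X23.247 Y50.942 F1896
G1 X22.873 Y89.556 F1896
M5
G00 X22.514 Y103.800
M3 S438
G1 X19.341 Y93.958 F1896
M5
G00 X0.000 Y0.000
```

y_svg = 110.464 − y_m. Every run uses S438, so all elements get stroke `#ff8800` (score).

[1] open run; points: 165.413,99.428 133.125,49.148 8.632,47.658 161.449,95.083

[2] open run; points: 168.001,34.900 126.038,82.363 72.397,95.191 117.296,54.596 79.612,101.216 73.266,29.949

[3] open run; points: 62.780,57.729 50.995,72.084 131.929,24.378 160.899,86.513 123.027,80.089 34.283,61.204

[4] closed run; points: 35.308,32.412 47.127,32.412 47.127,86.810 35.308,86.810

[5] open run; points: 90.161,81.025 66.558,30.821

[6] closed run; points: 22.873,20.908 61.487,20.534 61.861,59.148 23.247,59.522

[7] open run; points: 22.514,6.664 19.341,16.506

<svg xmlns="http://www.w3.org/2000/svg" width="178.383mm" height="110.464mm" viewBox="0 0 178.383 110.464">
  <polyline points="165.413,99.428 133.125,49.148 8.632,47.658 161.449,95.083" fill="none" stroke="#ff8800"/>
  <polyline points="168.001,34.900 126.038,82.363 72.397,95.191 117.296,54.596 79.612,101.216 73.266,29.949" fill="none" stroke="#ff8800"/>
  <polyline points="62.780,57.729 50.995,72.084 131.929,24.378 160.899,86.513 123.027,80.089 34.283,61.204" fill="none" stroke="#ff8800"/>
  <polygon points="35.308,32.412 47.127,32.412 47.127,86.810 35.308,86.810" fill="none" stroke="#ff8800"/>
  <polyline points="90.161,81.025 66.558,30.821" fill="none" stroke="#ff8800"/>
  <polygon points="22.873,20.908 61.487,20.534 61.861,59.148 23.247,59.522" fill="none" stroke="#ff8800"/>
  <polyline points="22.514,6.664 19.341,16.506" fill="none" stroke="#ff8800"/>
</svg>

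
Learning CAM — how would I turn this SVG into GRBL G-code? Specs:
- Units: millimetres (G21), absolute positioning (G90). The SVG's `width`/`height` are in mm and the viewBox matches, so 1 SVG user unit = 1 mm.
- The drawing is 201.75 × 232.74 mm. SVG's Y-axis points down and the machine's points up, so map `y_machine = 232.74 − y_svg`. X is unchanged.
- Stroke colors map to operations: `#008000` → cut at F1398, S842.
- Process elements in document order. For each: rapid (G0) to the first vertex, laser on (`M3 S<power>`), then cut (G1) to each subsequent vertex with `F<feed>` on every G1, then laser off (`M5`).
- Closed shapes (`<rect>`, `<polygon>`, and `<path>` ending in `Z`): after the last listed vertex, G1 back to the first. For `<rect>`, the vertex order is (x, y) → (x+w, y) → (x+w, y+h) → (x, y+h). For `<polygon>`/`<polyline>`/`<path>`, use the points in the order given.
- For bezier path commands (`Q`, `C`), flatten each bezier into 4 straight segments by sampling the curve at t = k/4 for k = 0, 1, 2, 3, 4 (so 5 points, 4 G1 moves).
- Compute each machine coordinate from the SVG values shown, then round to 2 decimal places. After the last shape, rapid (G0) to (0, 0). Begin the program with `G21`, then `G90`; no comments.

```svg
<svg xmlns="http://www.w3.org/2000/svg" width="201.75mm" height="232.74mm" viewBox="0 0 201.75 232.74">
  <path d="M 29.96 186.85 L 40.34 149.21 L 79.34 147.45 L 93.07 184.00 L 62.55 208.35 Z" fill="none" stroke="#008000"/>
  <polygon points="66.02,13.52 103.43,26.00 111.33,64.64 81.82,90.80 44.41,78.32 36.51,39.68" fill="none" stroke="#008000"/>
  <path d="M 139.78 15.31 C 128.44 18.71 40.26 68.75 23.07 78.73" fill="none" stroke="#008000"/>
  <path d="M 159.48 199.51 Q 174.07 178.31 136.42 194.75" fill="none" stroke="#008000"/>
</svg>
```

G21
G90
G0 X29.96 Y45.89
M3 S842
G1 X40.34 Y83.53 F1398
G1 X79.34 Y85.29 F1398
G1 X93.07 Y48.74 F1398
G1 X62.55 Y24.39 F1398
G1 X29.96 Y45.89 F1398
M5
G0 X66.02 Y219.22
M3 S842
G1 X103.43 Y206.74 F1398
G1 X111.33 Y168.10 F1398
G1 X81.82 Y141.94 F1398
G1 X44.41 Y154.42 F1398
G1 X36.51 Y193.06 F1398
G1 X66.02 Y219.22 F1398
M5
G0 X139.78 Y217.43
M3 S842
G1 X119.18 Y207.49 F1398
G1 X83.62 Y188.19 F1398
G1 X46.96 Y167.65 F1398
G1 X23.07 Y154.01 F1398
M5
G0 X159.48 Y33.23
M3 S842
G1 X163.51 Y41.48 F1398
G1 X161.01 Y45.02 F1398
G1 X151.98 Y43.86 F1398
G1 X136.42 Y37.99 F1398
M5
G0 X0.00 Y0.00

1 u = 1 mm; y_m = 232.74 − y.

[1] `<path>` regular polygon, #008000→cut S842 F1398: (29.96,45.89) → (40.34,83.53) → (79.34,85.29) → (93.07,48.74) → (62.55,24.39) → (29.96,45.89) (closed)

[2] `<polygon>` regular polygon, #008000→cut S842 F1398: (66.02,219.22) → (103.43,206.74) → (111.33,168.10) → (81.82,141.94) → (44.41,154.42) → (36.51,193.06) → (66.02,219.22) (closed)

[3] `<path>` cubic bezier, #008000→cut S842 F1398: (139.78,217.43) → (119.18,207.49) → (83.62,188.19) → (46.96,167.65) → (23.07,154.01)

[4] `<path>` quadratic bezier, #008000→cut S842 F1398: (159.48,33.23) → (163.51,41.48) → (161.01,45.02) → (151.98,43.86) → (136.42,37.99)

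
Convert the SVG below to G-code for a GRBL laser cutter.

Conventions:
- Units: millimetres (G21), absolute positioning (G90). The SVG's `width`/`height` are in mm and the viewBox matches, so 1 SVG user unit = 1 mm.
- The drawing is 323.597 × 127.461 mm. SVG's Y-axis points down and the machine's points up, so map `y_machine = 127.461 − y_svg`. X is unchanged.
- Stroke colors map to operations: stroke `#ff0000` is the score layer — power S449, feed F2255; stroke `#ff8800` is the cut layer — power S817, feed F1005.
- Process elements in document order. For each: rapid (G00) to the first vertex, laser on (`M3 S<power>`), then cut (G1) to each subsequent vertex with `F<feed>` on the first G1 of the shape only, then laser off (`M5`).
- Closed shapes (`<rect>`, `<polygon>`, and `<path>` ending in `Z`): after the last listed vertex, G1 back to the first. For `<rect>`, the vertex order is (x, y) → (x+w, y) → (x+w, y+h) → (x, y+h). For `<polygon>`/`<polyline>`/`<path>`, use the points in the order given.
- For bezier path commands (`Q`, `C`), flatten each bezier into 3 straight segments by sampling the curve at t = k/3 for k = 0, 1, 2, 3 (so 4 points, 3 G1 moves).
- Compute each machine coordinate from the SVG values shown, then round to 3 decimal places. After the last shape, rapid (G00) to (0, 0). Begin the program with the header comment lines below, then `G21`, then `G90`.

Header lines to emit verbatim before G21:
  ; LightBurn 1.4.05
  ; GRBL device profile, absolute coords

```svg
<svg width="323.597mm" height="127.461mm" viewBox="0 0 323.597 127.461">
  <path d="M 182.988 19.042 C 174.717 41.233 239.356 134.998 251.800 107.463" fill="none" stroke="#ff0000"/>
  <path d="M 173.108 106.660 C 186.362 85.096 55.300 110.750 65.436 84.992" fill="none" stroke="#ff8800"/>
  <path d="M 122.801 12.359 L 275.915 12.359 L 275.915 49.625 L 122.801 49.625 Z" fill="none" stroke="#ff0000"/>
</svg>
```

; LightBurn 1.4.05
; GRBL device profile, absolute coords
G21
G90
G00 X182.988 Y108.419
M3 S449
G1 X194.387 Y69.513 F2255
G1 X226.591 Y25.753
G1 X251.800 Y19.998
M5
G00 X173.108 Y20.801
M3 S817
G1 X148.831 Y30.279 F1005
G1 X91.791 Y30.195
G1 X65.436 Y42.469
M5
G00 X122.801 Y115.102
M3 S449
G1 X275.915 Y115.102 F2255
G1 X275.915 Y77.836
G1 X122.801 Y77.836
G1 X122.801 Y115.102
M5
G00 X0.000 Y0.000

1 u = 1 mm; y_m = 127.461 − y.

[1] `<path>` cubic bezier, #ff0000→score S449 F2255: (182.988,108.419) → (194.387,69.513) → (226.591,25.753) → (251.800,19.998)

[2] `<path>` cubic bezier, #ff8800→cut S817 F1005: (173.108,20.801) → (148.831,30.279) → (91.791,30.195) → (65.436,42.469)

[3] `<path>` rectangle, #ff0000→score S449 F2255: (122.801,115.102) → (275.915,115.102) → (275.915,77.836) → (122.801,77.836) → (122.801,115.102) (closed)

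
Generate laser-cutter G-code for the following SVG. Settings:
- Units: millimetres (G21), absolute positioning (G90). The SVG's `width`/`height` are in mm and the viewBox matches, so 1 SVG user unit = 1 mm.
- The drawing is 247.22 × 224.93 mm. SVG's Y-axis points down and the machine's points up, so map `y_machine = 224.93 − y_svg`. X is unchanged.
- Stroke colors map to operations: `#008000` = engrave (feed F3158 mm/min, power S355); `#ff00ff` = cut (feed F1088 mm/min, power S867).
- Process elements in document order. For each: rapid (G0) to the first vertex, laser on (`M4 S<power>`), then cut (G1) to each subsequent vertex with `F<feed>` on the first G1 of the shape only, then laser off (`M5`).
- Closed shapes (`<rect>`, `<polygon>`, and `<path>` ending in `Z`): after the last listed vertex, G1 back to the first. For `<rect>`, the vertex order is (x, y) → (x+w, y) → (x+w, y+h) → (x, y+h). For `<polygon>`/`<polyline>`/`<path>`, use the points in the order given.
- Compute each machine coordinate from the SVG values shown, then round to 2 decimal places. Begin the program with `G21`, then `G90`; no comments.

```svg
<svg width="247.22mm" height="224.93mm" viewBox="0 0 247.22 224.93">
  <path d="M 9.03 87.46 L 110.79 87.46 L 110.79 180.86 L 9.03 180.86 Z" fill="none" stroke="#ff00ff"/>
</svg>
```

G21
G90
G0 X9.03 Y137.47
M4 S867
G1 X110.79 Y137.47 F1088
G1 X110.79 Y44.07
G1 X9.03 Y44.07
G1 X9.03 Y137.47
M5

1 u = 1 mm; y_m = 224.93 − y.

[1] `<path>` rectangle, #ff00ff→cut S867 F1088: (9.03,137.47) → (110.79,137.47) → (110.79,44.07) → (9.03,44.07) → (9.03,137.47) (closed)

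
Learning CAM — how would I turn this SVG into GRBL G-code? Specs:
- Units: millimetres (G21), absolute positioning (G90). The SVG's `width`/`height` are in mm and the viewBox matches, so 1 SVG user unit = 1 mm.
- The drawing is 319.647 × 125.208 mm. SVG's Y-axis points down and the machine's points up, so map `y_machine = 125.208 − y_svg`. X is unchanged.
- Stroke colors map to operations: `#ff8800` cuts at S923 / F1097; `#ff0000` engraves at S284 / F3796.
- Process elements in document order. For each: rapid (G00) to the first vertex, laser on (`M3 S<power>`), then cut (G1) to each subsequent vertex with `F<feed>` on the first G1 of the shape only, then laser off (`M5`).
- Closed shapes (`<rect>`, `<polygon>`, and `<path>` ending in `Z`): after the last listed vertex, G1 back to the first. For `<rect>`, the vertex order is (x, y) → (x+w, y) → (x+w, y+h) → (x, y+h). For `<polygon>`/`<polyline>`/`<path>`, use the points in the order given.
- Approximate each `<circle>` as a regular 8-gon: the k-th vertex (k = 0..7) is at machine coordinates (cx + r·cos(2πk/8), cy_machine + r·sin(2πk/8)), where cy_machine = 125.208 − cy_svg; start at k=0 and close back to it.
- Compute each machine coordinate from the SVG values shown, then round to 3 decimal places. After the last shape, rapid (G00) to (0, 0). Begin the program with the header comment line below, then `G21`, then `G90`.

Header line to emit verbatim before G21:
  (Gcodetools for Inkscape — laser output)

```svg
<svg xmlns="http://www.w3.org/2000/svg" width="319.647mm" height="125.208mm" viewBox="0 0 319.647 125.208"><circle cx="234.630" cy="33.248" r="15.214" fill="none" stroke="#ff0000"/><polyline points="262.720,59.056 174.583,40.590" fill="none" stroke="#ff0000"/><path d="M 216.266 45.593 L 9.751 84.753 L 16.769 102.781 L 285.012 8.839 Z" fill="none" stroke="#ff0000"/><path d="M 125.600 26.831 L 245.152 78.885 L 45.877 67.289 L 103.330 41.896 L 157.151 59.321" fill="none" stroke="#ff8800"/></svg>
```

Since the viewBox matches the mm dimensions, user units are millimetres directly. The only transform is the Y-flip y_m = 125.208 − y_svg.

Shape 1 is a circle drawn with `<circle>`. Its stroke #ff0000 means engrave at S284, F3796. After flipping Y the toolpath is (249.844,91.960) → (245.388,102.718) → (234.630,107.174) → (223.872,102.718) → (219.416,91.960) → (223.872,81.202) → (234.630,76.746) → (245.388,81.202) → (249.844,91.960), returning to the start.

Shape 2 is a line segment drawn with `<polyline>`. Its stroke #ff0000 means engrave at S284, F3796. After flipping Y the toolpath is (262.720,66.152) → (174.583,84.618).

Shape 3 is a closed polygon drawn with `<path>`. Its stroke #ff0000 means engrave at S284, F3796. After flipping Y the toolpath is (216.266,79.615) → (9.751,40.455) → (16.769,22.427) → (285.012,116.369) → (216.266,79.615), returning to the start.

Shape 4 is a open polyline drawn with `<path>`. Its stroke #ff8800 means cut at S923, F1097. After flipping Y the toolpath is (125.600,98.377) → (245.152,46.323) → (45.877,57.919) → (103.330,83.312) → (157.151,65.887).

(Gcodetools for Inkscape — laser output)
G21
G90
G00 X249.844 Y91.960
M3 S284
G1 X245.388 Y102.718 F3796
G1 X234.630 Y107.174
G1 X223.872 Y102.718
G1 X219.416 Y91.960
G1 X223.872 Y81.202
G1 X234.630 Y76.746
G1 X245.388 Y81.202
G1 X249.844 Y91.960
M5
G00 X262.720 Y66.152
M3 S284
G1 X174.583 Y84.618 F3796
M5
G00 X216.266 Y79.615
M3 S284
G1 X9.751 Y40.455 F3796
G1 X16.769 Y22.427
G1 X285.012 Y116.369
G1 X216.266 Y79.615
M5
G00 X125.600 Y98.377
M3 S923
G1 X245.152 Y46.323 F1097
G1 X45.877 Y57.919
G1 X103.330 Y83.312
G1 X157.151 Y65.887
M5
G00 X0.000 Y0.000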